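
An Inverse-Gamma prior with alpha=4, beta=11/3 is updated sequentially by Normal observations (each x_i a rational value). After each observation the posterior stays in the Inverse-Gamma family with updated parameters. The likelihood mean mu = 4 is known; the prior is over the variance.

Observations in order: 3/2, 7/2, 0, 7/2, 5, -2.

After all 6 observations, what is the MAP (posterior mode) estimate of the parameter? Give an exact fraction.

obs 1: x=3/2 → posterior Inverse-Gamma(9/2, 163/24)
obs 2: x=7/2 → posterior Inverse-Gamma(5, 83/12)
obs 3: x=0 → posterior Inverse-Gamma(11/2, 179/12)
obs 4: x=7/2 → posterior Inverse-Gamma(6, 361/24)
obs 5: x=5 → posterior Inverse-Gamma(13/2, 373/24)
obs 6: x=-2 → posterior Inverse-Gamma(7, 805/24)

805/192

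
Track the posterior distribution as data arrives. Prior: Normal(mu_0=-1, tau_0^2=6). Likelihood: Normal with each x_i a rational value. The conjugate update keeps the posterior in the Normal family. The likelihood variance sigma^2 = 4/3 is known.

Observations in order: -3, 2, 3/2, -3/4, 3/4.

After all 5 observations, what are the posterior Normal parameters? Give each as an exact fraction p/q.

obs 1: x=-3 → posterior Normal(-29/11, 12/11)
obs 2: x=2 → posterior Normal(-11/20, 3/5)
obs 3: x=3/2 → posterior Normal(5/58, 12/29)
obs 4: x=-3/4 → posterior Normal(-17/152, 6/19)
obs 5: x=3/4 → posterior Normal(5/94, 12/47)

mu_0=5/94, tau_0^2=12/47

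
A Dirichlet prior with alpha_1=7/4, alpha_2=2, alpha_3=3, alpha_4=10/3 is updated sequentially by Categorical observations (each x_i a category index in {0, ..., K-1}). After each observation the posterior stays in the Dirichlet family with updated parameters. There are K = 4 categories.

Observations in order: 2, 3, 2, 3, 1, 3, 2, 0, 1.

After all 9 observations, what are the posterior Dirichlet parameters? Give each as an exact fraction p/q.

alpha_1=11/4, alpha_2=4, alpha_3=6, alpha_4=19/3

obs 1: x=2 → posterior Dirichlet(7/4, 2, 4, 10/3)
obs 2: x=3 → posterior Dirichlet(7/4, 2, 4, 13/3)
obs 3: x=2 → posterior Dirichlet(7/4, 2, 5, 13/3)
obs 4: x=3 → posterior Dirichlet(7/4, 2, 5, 16/3)
obs 5: x=1 → posterior Dirichlet(7/4, 3, 5, 16/3)
obs 6: x=3 → posterior Dirichlet(7/4, 3, 5, 19/3)
obs 7: x=2 → posterior Dirichlet(7/4, 3, 6, 19/3)
obs 8: x=0 → posterior Dirichlet(11/4, 3, 6, 19/3)
obs 9: x=1 → posterior Dirichlet(11/4, 4, 6, 19/3)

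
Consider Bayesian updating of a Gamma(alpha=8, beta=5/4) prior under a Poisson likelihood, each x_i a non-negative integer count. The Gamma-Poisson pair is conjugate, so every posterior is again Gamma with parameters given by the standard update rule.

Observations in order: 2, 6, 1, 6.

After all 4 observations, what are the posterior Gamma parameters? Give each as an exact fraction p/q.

obs 1: x=2 → posterior Gamma(10, 9/4)
obs 2: x=6 → posterior Gamma(16, 13/4)
obs 3: x=1 → posterior Gamma(17, 17/4)
obs 4: x=6 → posterior Gamma(23, 21/4)

alpha=23, beta=21/4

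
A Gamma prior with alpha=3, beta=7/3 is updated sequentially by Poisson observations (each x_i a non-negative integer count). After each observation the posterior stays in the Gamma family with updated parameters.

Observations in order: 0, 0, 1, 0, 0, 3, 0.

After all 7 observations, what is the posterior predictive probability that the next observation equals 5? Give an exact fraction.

1514797112328192/787662783788549761

obs 1: x=0 → posterior Gamma(3, 10/3)
obs 2: x=0 → posterior Gamma(3, 13/3)
obs 3: x=1 → posterior Gamma(4, 16/3)
obs 4: x=0 → posterior Gamma(4, 19/3)
obs 5: x=0 → posterior Gamma(4, 22/3)
obs 6: x=3 → posterior Gamma(7, 25/3)
obs 7: x=0 → posterior Gamma(7, 28/3)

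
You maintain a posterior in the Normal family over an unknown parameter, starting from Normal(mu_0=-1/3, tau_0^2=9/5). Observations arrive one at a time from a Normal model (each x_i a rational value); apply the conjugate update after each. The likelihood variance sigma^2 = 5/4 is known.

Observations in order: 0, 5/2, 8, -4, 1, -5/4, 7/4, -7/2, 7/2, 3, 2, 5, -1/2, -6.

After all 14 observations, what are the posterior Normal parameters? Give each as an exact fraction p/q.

obs 1: x=0 → posterior Normal(-25/183, 45/61)
obs 2: x=5/2 → posterior Normal(245/291, 45/97)
obs 3: x=8 → posterior Normal(1109/399, 45/133)
obs 4: x=-4 → posterior Normal(677/507, 45/169)
obs 5: x=1 → posterior Normal(157/123, 9/41)
obs 6: x=-5/4 → posterior Normal(650/723, 45/241)
obs 7: x=7/4 → posterior Normal(839/831, 45/277)
obs 8: x=-7/2 → posterior Normal(461/939, 45/313)
obs 9: x=7/2 → posterior Normal(839/1047, 45/349)
obs 10: x=3 → posterior Normal(1163/1155, 9/77)
obs 11: x=2 → posterior Normal(1379/1263, 45/421)
obs 12: x=5 → posterior Normal(1919/1371, 45/457)
obs 13: x=-1/2 → posterior Normal(1865/1479, 45/493)
obs 14: x=-6 → posterior Normal(1217/1587, 45/529)

mu_0=1217/1587, tau_0^2=45/529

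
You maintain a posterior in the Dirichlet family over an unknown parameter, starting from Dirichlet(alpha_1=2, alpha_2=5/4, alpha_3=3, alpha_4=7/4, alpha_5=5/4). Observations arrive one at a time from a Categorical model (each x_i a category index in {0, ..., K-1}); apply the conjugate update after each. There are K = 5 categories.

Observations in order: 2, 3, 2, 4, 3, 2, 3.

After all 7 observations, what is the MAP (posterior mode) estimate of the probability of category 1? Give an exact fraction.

obs 1: x=2 → posterior Dirichlet(2, 5/4, 4, 7/4, 5/4)
obs 2: x=3 → posterior Dirichlet(2, 5/4, 4, 11/4, 5/4)
obs 3: x=2 → posterior Dirichlet(2, 5/4, 5, 11/4, 5/4)
obs 4: x=4 → posterior Dirichlet(2, 5/4, 5, 11/4, 9/4)
obs 5: x=3 → posterior Dirichlet(2, 5/4, 5, 15/4, 9/4)
obs 6: x=2 → posterior Dirichlet(2, 5/4, 6, 15/4, 9/4)
obs 7: x=3 → posterior Dirichlet(2, 5/4, 6, 19/4, 9/4)

1/45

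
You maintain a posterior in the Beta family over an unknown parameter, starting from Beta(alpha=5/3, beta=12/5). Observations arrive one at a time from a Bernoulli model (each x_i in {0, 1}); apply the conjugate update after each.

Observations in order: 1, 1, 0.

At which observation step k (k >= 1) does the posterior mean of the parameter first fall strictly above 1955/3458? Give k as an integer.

k = 2

obs 1: x=1 → posterior Beta(8/3, 12/5)
obs 2: x=1 → posterior Beta(11/3, 12/5)
obs 3: x=0 → posterior Beta(11/3, 17/5)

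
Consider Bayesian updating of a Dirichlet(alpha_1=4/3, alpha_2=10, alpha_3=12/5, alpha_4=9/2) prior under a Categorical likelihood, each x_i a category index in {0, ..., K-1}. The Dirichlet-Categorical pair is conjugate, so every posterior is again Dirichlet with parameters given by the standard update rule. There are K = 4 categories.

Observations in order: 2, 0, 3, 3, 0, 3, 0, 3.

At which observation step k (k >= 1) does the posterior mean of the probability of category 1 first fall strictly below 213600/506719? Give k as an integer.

k = 6

obs 1: x=2 → posterior Dirichlet(4/3, 10, 17/5, 9/2)
obs 2: x=0 → posterior Dirichlet(7/3, 10, 17/5, 9/2)
obs 3: x=3 → posterior Dirichlet(7/3, 10, 17/5, 11/2)
obs 4: x=3 → posterior Dirichlet(7/3, 10, 17/5, 13/2)
obs 5: x=0 → posterior Dirichlet(10/3, 10, 17/5, 13/2)
obs 6: x=3 → posterior Dirichlet(10/3, 10, 17/5, 15/2)
obs 7: x=0 → posterior Dirichlet(13/3, 10, 17/5, 15/2)
obs 8: x=3 → posterior Dirichlet(13/3, 10, 17/5, 17/2)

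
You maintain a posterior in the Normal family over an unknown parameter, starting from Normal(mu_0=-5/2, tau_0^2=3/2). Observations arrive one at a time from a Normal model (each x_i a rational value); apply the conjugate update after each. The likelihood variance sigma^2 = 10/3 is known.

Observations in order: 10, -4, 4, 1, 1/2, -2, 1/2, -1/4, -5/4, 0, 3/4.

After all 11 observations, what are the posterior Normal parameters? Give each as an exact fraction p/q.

mu_0=19/68, tau_0^2=30/119

obs 1: x=10 → posterior Normal(40/29, 30/29)
obs 2: x=-4 → posterior Normal(2/19, 15/19)
obs 3: x=4 → posterior Normal(40/47, 30/47)
obs 4: x=1 → posterior Normal(7/8, 15/28)
obs 5: x=1/2 → posterior Normal(107/130, 6/13)
obs 6: x=-2 → posterior Normal(71/148, 15/37)
obs 7: x=1/2 → posterior Normal(40/83, 30/83)
obs 8: x=-1/4 → posterior Normal(151/368, 15/46)
obs 9: x=-5/4 → posterior Normal(53/202, 30/101)
obs 10: x=0 → posterior Normal(53/220, 3/11)
obs 11: x=3/4 → posterior Normal(19/68, 30/119)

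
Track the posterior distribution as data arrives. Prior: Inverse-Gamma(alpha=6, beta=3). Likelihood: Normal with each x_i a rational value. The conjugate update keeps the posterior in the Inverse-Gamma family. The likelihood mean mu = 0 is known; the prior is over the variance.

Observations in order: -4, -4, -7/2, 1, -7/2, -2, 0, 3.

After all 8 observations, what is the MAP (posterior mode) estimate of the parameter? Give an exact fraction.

obs 1: x=-4 → posterior Inverse-Gamma(13/2, 11)
obs 2: x=-4 → posterior Inverse-Gamma(7, 19)
obs 3: x=-7/2 → posterior Inverse-Gamma(15/2, 201/8)
obs 4: x=1 → posterior Inverse-Gamma(8, 205/8)
obs 5: x=-7/2 → posterior Inverse-Gamma(17/2, 127/4)
obs 6: x=-2 → posterior Inverse-Gamma(9, 135/4)
obs 7: x=0 → posterior Inverse-Gamma(19/2, 135/4)
obs 8: x=3 → posterior Inverse-Gamma(10, 153/4)

153/44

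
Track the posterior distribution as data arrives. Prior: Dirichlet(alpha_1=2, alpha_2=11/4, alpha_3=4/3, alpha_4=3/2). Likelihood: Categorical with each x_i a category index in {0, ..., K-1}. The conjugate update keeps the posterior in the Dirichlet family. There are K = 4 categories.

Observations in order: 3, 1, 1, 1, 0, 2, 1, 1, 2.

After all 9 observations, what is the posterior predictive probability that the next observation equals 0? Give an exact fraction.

36/199

obs 1: x=3 → posterior Dirichlet(2, 11/4, 4/3, 5/2)
obs 2: x=1 → posterior Dirichlet(2, 15/4, 4/3, 5/2)
obs 3: x=1 → posterior Dirichlet(2, 19/4, 4/3, 5/2)
obs 4: x=1 → posterior Dirichlet(2, 23/4, 4/3, 5/2)
obs 5: x=0 → posterior Dirichlet(3, 23/4, 4/3, 5/2)
obs 6: x=2 → posterior Dirichlet(3, 23/4, 7/3, 5/2)
obs 7: x=1 → posterior Dirichlet(3, 27/4, 7/3, 5/2)
obs 8: x=1 → posterior Dirichlet(3, 31/4, 7/3, 5/2)
obs 9: x=2 → posterior Dirichlet(3, 31/4, 10/3, 5/2)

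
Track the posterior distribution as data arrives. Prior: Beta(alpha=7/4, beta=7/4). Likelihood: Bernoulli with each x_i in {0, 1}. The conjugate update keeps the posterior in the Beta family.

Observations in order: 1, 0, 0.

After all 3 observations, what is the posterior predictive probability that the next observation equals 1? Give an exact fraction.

11/26

obs 1: x=1 → posterior Beta(11/4, 7/4)
obs 2: x=0 → posterior Beta(11/4, 11/4)
obs 3: x=0 → posterior Beta(11/4, 15/4)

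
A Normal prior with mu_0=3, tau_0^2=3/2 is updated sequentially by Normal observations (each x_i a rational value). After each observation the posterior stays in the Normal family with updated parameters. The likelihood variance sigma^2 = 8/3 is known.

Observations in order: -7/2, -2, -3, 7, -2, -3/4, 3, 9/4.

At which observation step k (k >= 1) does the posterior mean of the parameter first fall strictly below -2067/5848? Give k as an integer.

obs 1: x=-7/2 → posterior Normal(33/50, 24/25)
obs 2: x=-2 → posterior Normal(-3/68, 12/17)
obs 3: x=-3 → posterior Normal(-57/86, 24/43)
obs 4: x=7 → posterior Normal(69/104, 6/13)
obs 5: x=-2 → posterior Normal(33/122, 24/61)
obs 6: x=-3/4 → posterior Normal(39/280, 12/35)
obs 7: x=3 → posterior Normal(147/316, 24/79)
obs 8: x=9/4 → posterior Normal(57/88, 3/11)

k = 3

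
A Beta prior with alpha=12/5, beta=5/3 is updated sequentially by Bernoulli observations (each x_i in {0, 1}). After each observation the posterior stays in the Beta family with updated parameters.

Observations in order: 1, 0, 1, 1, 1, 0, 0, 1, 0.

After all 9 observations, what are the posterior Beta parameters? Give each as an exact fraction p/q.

obs 1: x=1 → posterior Beta(17/5, 5/3)
obs 2: x=0 → posterior Beta(17/5, 8/3)
obs 3: x=1 → posterior Beta(22/5, 8/3)
obs 4: x=1 → posterior Beta(27/5, 8/3)
obs 5: x=1 → posterior Beta(32/5, 8/3)
obs 6: x=0 → posterior Beta(32/5, 11/3)
obs 7: x=0 → posterior Beta(32/5, 14/3)
obs 8: x=1 → posterior Beta(37/5, 14/3)
obs 9: x=0 → posterior Beta(37/5, 17/3)

alpha=37/5, beta=17/3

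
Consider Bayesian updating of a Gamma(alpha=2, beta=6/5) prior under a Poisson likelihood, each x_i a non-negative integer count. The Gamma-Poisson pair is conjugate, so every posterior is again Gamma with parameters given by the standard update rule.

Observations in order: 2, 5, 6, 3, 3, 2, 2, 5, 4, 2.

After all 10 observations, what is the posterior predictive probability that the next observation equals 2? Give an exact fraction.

14327922048850357260759396917995392187025174542844870208700966502400/69587899953161349604032694480700354961277355346864984848144662309081

obs 1: x=2 → posterior Gamma(4, 11/5)
obs 2: x=5 → posterior Gamma(9, 16/5)
obs 3: x=6 → posterior Gamma(15, 21/5)
obs 4: x=3 → posterior Gamma(18, 26/5)
obs 5: x=3 → posterior Gamma(21, 31/5)
obs 6: x=2 → posterior Gamma(23, 36/5)
obs 7: x=2 → posterior Gamma(25, 41/5)
obs 8: x=5 → posterior Gamma(30, 46/5)
obs 9: x=4 → posterior Gamma(34, 51/5)
obs 10: x=2 → posterior Gamma(36, 56/5)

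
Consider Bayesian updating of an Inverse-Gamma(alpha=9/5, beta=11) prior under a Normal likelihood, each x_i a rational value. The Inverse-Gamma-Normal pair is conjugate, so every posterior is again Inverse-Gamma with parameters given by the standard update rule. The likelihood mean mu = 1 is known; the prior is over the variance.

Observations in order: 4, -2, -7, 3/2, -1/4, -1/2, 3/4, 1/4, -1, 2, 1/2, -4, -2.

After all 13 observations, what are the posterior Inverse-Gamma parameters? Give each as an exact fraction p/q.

alpha=83/10, beta=2367/32

obs 1: x=4 → posterior Inverse-Gamma(23/10, 31/2)
obs 2: x=-2 → posterior Inverse-Gamma(14/5, 20)
obs 3: x=-7 → posterior Inverse-Gamma(33/10, 52)
obs 4: x=3/2 → posterior Inverse-Gamma(19/5, 417/8)
obs 5: x=-1/4 → posterior Inverse-Gamma(43/10, 1693/32)
obs 6: x=-1/2 → posterior Inverse-Gamma(24/5, 1729/32)
obs 7: x=3/4 → posterior Inverse-Gamma(53/10, 865/16)
obs 8: x=1/4 → posterior Inverse-Gamma(29/5, 1739/32)
obs 9: x=-1 → posterior Inverse-Gamma(63/10, 1803/32)
obs 10: x=2 → posterior Inverse-Gamma(34/5, 1819/32)
obs 11: x=1/2 → posterior Inverse-Gamma(73/10, 1823/32)
obs 12: x=-4 → posterior Inverse-Gamma(39/5, 2223/32)
obs 13: x=-2 → posterior Inverse-Gamma(83/10, 2367/32)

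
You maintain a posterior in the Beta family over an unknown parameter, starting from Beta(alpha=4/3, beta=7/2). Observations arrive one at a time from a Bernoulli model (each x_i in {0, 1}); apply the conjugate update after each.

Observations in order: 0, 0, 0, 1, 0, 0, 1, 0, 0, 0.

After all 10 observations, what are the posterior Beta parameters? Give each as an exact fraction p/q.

alpha=10/3, beta=23/2

obs 1: x=0 → posterior Beta(4/3, 9/2)
obs 2: x=0 → posterior Beta(4/3, 11/2)
obs 3: x=0 → posterior Beta(4/3, 13/2)
obs 4: x=1 → posterior Beta(7/3, 13/2)
obs 5: x=0 → posterior Beta(7/3, 15/2)
obs 6: x=0 → posterior Beta(7/3, 17/2)
obs 7: x=1 → posterior Beta(10/3, 17/2)
obs 8: x=0 → posterior Beta(10/3, 19/2)
obs 9: x=0 → posterior Beta(10/3, 21/2)
obs 10: x=0 → posterior Beta(10/3, 23/2)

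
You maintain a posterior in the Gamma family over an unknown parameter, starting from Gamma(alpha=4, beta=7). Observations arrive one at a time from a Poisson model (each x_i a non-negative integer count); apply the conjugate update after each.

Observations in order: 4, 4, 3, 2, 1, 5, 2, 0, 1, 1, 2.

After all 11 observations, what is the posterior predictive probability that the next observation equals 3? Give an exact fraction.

11366646246529195272182930440466894684160/83198449060887472631428936505541918917761

obs 1: x=4 → posterior Gamma(8, 8)
obs 2: x=4 → posterior Gamma(12, 9)
obs 3: x=3 → posterior Gamma(15, 10)
obs 4: x=2 → posterior Gamma(17, 11)
obs 5: x=1 → posterior Gamma(18, 12)
obs 6: x=5 → posterior Gamma(23, 13)
obs 7: x=2 → posterior Gamma(25, 14)
obs 8: x=0 → posterior Gamma(25, 15)
obs 9: x=1 → posterior Gamma(26, 16)
obs 10: x=1 → posterior Gamma(27, 17)
obs 11: x=2 → posterior Gamma(29, 18)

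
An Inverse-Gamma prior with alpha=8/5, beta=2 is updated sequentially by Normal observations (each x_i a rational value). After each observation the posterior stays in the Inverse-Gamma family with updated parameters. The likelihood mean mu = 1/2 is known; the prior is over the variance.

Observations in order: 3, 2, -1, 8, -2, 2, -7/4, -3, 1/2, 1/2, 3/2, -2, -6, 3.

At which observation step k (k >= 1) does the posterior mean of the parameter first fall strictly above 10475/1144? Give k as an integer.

obs 1: x=3 → posterior Inverse-Gamma(21/10, 41/8)
obs 2: x=2 → posterior Inverse-Gamma(13/5, 25/4)
obs 3: x=-1 → posterior Inverse-Gamma(31/10, 59/8)
obs 4: x=8 → posterior Inverse-Gamma(18/5, 71/2)
obs 5: x=-2 → posterior Inverse-Gamma(41/10, 309/8)
obs 6: x=2 → posterior Inverse-Gamma(23/5, 159/4)
obs 7: x=-7/4 → posterior Inverse-Gamma(51/10, 1353/32)
obs 8: x=-3 → posterior Inverse-Gamma(28/5, 1549/32)
obs 9: x=1/2 → posterior Inverse-Gamma(61/10, 1549/32)
obs 10: x=1/2 → posterior Inverse-Gamma(33/5, 1549/32)
obs 11: x=3/2 → posterior Inverse-Gamma(71/10, 1565/32)
obs 12: x=-2 → posterior Inverse-Gamma(38/5, 1665/32)
obs 13: x=-6 → posterior Inverse-Gamma(81/10, 2341/32)
obs 14: x=3 → posterior Inverse-Gamma(43/5, 2441/32)

k = 4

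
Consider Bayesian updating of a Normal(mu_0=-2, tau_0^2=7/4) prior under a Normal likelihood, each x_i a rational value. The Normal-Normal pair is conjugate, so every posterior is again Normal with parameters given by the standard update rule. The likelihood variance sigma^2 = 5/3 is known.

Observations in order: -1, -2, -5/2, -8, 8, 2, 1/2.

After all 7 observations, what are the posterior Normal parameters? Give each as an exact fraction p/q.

mu_0=-103/167, tau_0^2=35/167

obs 1: x=-1 → posterior Normal(-61/41, 35/41)
obs 2: x=-2 → posterior Normal(-103/62, 35/62)
obs 3: x=-5/2 → posterior Normal(-311/166, 35/83)
obs 4: x=-8 → posterior Normal(-647/208, 35/104)
obs 5: x=8 → posterior Normal(-311/250, 7/25)
obs 6: x=2 → posterior Normal(-227/292, 35/146)
obs 7: x=1/2 → posterior Normal(-103/167, 35/167)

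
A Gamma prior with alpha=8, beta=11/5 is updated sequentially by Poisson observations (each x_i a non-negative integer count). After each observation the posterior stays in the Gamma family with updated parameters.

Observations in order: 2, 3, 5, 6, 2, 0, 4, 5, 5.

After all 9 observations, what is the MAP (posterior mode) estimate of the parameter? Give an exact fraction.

obs 1: x=2 → posterior Gamma(10, 16/5)
obs 2: x=3 → posterior Gamma(13, 21/5)
obs 3: x=5 → posterior Gamma(18, 26/5)
obs 4: x=6 → posterior Gamma(24, 31/5)
obs 5: x=2 → posterior Gamma(26, 36/5)
obs 6: x=0 → posterior Gamma(26, 41/5)
obs 7: x=4 → posterior Gamma(30, 46/5)
obs 8: x=5 → posterior Gamma(35, 51/5)
obs 9: x=5 → posterior Gamma(40, 56/5)

195/56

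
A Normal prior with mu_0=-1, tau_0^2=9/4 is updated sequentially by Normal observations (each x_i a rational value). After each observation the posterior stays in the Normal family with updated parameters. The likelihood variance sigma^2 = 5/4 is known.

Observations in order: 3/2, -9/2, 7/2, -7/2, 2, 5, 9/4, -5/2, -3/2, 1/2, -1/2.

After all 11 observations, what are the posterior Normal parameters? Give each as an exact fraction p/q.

obs 1: x=3/2 → posterior Normal(17/28, 45/56)
obs 2: x=-9/2 → posterior Normal(-32/23, 45/92)
obs 3: x=7/2 → posterior Normal(-1/64, 45/128)
obs 4: x=-7/2 → posterior Normal(-32/41, 45/164)
obs 5: x=2 → posterior Normal(-7/25, 9/40)
obs 6: x=5 → posterior Normal(31/59, 45/236)
obs 7: x=9/4 → posterior Normal(205/272, 45/272)
obs 8: x=-5/2 → posterior Normal(115/308, 45/308)
obs 9: x=-3/2 → posterior Normal(61/344, 45/344)
obs 10: x=1/2 → posterior Normal(79/380, 9/76)
obs 11: x=-1/2 → posterior Normal(61/416, 45/416)

mu_0=61/416, tau_0^2=45/416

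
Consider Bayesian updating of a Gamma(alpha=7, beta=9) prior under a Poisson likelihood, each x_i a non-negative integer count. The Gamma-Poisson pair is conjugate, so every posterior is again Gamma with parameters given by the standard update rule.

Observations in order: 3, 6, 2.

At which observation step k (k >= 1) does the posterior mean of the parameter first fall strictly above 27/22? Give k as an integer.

k = 2

obs 1: x=3 → posterior Gamma(10, 10)
obs 2: x=6 → posterior Gamma(16, 11)
obs 3: x=2 → posterior Gamma(18, 12)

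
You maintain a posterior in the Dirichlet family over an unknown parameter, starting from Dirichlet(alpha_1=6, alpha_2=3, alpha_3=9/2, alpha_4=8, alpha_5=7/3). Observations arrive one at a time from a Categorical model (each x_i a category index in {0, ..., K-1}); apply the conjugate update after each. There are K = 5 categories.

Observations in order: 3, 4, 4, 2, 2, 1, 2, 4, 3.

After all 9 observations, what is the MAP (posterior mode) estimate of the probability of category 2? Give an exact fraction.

39/167

obs 1: x=3 → posterior Dirichlet(6, 3, 9/2, 9, 7/3)
obs 2: x=4 → posterior Dirichlet(6, 3, 9/2, 9, 10/3)
obs 3: x=4 → posterior Dirichlet(6, 3, 9/2, 9, 13/3)
obs 4: x=2 → posterior Dirichlet(6, 3, 11/2, 9, 13/3)
obs 5: x=2 → posterior Dirichlet(6, 3, 13/2, 9, 13/3)
obs 6: x=1 → posterior Dirichlet(6, 4, 13/2, 9, 13/3)
obs 7: x=2 → posterior Dirichlet(6, 4, 15/2, 9, 13/3)
obs 8: x=4 → posterior Dirichlet(6, 4, 15/2, 9, 16/3)
obs 9: x=3 → posterior Dirichlet(6, 4, 15/2, 10, 16/3)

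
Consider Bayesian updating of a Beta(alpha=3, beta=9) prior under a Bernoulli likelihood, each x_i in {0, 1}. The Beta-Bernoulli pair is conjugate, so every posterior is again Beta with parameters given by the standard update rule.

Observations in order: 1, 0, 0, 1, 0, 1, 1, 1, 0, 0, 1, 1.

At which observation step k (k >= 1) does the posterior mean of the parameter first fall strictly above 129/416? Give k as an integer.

k = 4

obs 1: x=1 → posterior Beta(4, 9)
obs 2: x=0 → posterior Beta(4, 10)
obs 3: x=0 → posterior Beta(4, 11)
obs 4: x=1 → posterior Beta(5, 11)
obs 5: x=0 → posterior Beta(5, 12)
obs 6: x=1 → posterior Beta(6, 12)
obs 7: x=1 → posterior Beta(7, 12)
obs 8: x=1 → posterior Beta(8, 12)
obs 9: x=0 → posterior Beta(8, 13)
obs 10: x=0 → posterior Beta(8, 14)
obs 11: x=1 → posterior Beta(9, 14)
obs 12: x=1 → posterior Beta(10, 14)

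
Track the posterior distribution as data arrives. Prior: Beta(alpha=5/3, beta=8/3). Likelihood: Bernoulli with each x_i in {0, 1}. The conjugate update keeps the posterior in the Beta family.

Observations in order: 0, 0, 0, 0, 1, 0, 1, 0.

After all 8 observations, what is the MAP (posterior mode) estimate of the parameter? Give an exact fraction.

obs 1: x=0 → posterior Beta(5/3, 11/3)
obs 2: x=0 → posterior Beta(5/3, 14/3)
obs 3: x=0 → posterior Beta(5/3, 17/3)
obs 4: x=0 → posterior Beta(5/3, 20/3)
obs 5: x=1 → posterior Beta(8/3, 20/3)
obs 6: x=0 → posterior Beta(8/3, 23/3)
obs 7: x=1 → posterior Beta(11/3, 23/3)
obs 8: x=0 → posterior Beta(11/3, 26/3)

8/31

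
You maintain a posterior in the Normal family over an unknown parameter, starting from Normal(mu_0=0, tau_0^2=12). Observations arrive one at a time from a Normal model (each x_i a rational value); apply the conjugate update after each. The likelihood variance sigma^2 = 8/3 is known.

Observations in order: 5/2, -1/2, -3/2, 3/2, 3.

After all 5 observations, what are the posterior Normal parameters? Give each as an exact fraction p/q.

obs 1: x=5/2 → posterior Normal(45/22, 24/11)
obs 2: x=-1/2 → posterior Normal(9/10, 6/5)
obs 3: x=-3/2 → posterior Normal(9/58, 24/29)
obs 4: x=3/2 → posterior Normal(9/19, 12/19)
obs 5: x=3 → posterior Normal(45/47, 24/47)

mu_0=45/47, tau_0^2=24/47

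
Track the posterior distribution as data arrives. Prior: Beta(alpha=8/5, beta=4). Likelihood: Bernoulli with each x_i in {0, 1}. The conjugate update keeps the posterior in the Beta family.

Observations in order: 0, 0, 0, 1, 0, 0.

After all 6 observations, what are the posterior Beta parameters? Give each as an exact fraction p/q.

obs 1: x=0 → posterior Beta(8/5, 5)
obs 2: x=0 → posterior Beta(8/5, 6)
obs 3: x=0 → posterior Beta(8/5, 7)
obs 4: x=1 → posterior Beta(13/5, 7)
obs 5: x=0 → posterior Beta(13/5, 8)
obs 6: x=0 → posterior Beta(13/5, 9)

alpha=13/5, beta=9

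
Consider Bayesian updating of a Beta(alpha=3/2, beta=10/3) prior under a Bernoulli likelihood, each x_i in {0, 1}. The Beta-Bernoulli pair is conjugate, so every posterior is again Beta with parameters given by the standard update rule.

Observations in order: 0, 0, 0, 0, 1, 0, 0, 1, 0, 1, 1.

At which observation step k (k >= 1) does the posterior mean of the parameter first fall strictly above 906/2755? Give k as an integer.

obs 1: x=0 → posterior Beta(3/2, 13/3)
obs 2: x=0 → posterior Beta(3/2, 16/3)
obs 3: x=0 → posterior Beta(3/2, 19/3)
obs 4: x=0 → posterior Beta(3/2, 22/3)
obs 5: x=1 → posterior Beta(5/2, 22/3)
obs 6: x=0 → posterior Beta(5/2, 25/3)
obs 7: x=0 → posterior Beta(5/2, 28/3)
obs 8: x=1 → posterior Beta(7/2, 28/3)
obs 9: x=0 → posterior Beta(7/2, 31/3)
obs 10: x=1 → posterior Beta(9/2, 31/3)
obs 11: x=1 → posterior Beta(11/2, 31/3)

k = 11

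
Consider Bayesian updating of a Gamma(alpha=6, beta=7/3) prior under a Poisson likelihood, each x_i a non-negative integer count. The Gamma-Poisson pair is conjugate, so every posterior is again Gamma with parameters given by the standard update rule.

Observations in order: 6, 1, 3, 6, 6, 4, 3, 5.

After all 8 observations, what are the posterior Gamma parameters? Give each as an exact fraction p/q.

alpha=40, beta=31/3

obs 1: x=6 → posterior Gamma(12, 10/3)
obs 2: x=1 → posterior Gamma(13, 13/3)
obs 3: x=3 → posterior Gamma(16, 16/3)
obs 4: x=6 → posterior Gamma(22, 19/3)
obs 5: x=6 → posterior Gamma(28, 22/3)
obs 6: x=4 → posterior Gamma(32, 25/3)
obs 7: x=3 → posterior Gamma(35, 28/3)
obs 8: x=5 → posterior Gamma(40, 31/3)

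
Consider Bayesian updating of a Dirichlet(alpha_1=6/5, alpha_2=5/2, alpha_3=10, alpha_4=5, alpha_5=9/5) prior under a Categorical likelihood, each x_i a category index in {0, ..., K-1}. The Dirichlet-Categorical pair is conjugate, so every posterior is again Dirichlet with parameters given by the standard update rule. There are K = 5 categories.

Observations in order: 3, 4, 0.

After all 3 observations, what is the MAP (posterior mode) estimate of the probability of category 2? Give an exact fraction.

18/37

obs 1: x=3 → posterior Dirichlet(6/5, 5/2, 10, 6, 9/5)
obs 2: x=4 → posterior Dirichlet(6/5, 5/2, 10, 6, 14/5)
obs 3: x=0 → posterior Dirichlet(11/5, 5/2, 10, 6, 14/5)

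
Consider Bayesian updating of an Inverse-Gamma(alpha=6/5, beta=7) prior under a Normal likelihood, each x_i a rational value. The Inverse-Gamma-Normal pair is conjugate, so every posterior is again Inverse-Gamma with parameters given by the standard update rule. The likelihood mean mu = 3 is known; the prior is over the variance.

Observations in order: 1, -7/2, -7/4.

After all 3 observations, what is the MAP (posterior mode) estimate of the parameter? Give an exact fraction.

obs 1: x=1 → posterior Inverse-Gamma(17/10, 9)
obs 2: x=-7/2 → posterior Inverse-Gamma(11/5, 241/8)
obs 3: x=-7/4 → posterior Inverse-Gamma(27/10, 1325/32)

6625/592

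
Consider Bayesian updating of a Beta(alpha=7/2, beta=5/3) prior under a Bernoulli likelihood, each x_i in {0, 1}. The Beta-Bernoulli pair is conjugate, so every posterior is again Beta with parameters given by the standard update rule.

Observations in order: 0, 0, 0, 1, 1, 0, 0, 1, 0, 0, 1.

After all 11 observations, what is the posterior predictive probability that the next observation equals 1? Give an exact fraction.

obs 1: x=0 → posterior Beta(7/2, 8/3)
obs 2: x=0 → posterior Beta(7/2, 11/3)
obs 3: x=0 → posterior Beta(7/2, 14/3)
obs 4: x=1 → posterior Beta(9/2, 14/3)
obs 5: x=1 → posterior Beta(11/2, 14/3)
obs 6: x=0 → posterior Beta(11/2, 17/3)
obs 7: x=0 → posterior Beta(11/2, 20/3)
obs 8: x=1 → posterior Beta(13/2, 20/3)
obs 9: x=0 → posterior Beta(13/2, 23/3)
obs 10: x=0 → posterior Beta(13/2, 26/3)
obs 11: x=1 → posterior Beta(15/2, 26/3)

45/97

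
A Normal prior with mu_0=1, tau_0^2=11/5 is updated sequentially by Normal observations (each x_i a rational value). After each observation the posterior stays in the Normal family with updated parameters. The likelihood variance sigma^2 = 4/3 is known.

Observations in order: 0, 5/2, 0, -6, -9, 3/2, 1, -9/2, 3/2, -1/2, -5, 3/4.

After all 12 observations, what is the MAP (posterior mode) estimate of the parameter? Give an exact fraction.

obs 1: x=0 → posterior Normal(20/53, 44/53)
obs 2: x=5/2 → posterior Normal(205/172, 22/43)
obs 3: x=0 → posterior Normal(205/238, 44/119)
obs 4: x=-6 → posterior Normal(-191/304, 11/38)
obs 5: x=-9 → posterior Normal(-157/74, 44/185)
obs 6: x=3/2 → posterior Normal(-343/218, 22/109)
obs 7: x=1 → posterior Normal(-310/251, 44/251)
obs 8: x=-9/2 → posterior Normal(-917/568, 11/71)
obs 9: x=3/2 → posterior Normal(-409/317, 44/317)
obs 10: x=-1/2 → posterior Normal(-851/700, 22/175)
obs 11: x=-5 → posterior Normal(-1181/766, 44/383)
obs 12: x=3/4 → posterior Normal(-2263/1664, 11/104)

-2263/1664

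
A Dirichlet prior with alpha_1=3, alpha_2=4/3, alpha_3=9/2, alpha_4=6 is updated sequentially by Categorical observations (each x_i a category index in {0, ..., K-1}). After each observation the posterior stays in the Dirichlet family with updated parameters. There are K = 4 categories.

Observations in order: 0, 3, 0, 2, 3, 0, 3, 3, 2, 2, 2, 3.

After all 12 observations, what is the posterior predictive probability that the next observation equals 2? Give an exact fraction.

51/161

obs 1: x=0 → posterior Dirichlet(4, 4/3, 9/2, 6)
obs 2: x=3 → posterior Dirichlet(4, 4/3, 9/2, 7)
obs 3: x=0 → posterior Dirichlet(5, 4/3, 9/2, 7)
obs 4: x=2 → posterior Dirichlet(5, 4/3, 11/2, 7)
obs 5: x=3 → posterior Dirichlet(5, 4/3, 11/2, 8)
obs 6: x=0 → posterior Dirichlet(6, 4/3, 11/2, 8)
obs 7: x=3 → posterior Dirichlet(6, 4/3, 11/2, 9)
obs 8: x=3 → posterior Dirichlet(6, 4/3, 11/2, 10)
obs 9: x=2 → posterior Dirichlet(6, 4/3, 13/2, 10)
obs 10: x=2 → posterior Dirichlet(6, 4/3, 15/2, 10)
obs 11: x=2 → posterior Dirichlet(6, 4/3, 17/2, 10)
obs 12: x=3 → posterior Dirichlet(6, 4/3, 17/2, 11)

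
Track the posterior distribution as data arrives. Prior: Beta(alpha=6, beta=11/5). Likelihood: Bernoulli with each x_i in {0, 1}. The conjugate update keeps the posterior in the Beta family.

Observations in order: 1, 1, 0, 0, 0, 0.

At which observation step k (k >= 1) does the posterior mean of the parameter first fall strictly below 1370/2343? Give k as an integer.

k = 6

obs 1: x=1 → posterior Beta(7, 11/5)
obs 2: x=1 → posterior Beta(8, 11/5)
obs 3: x=0 → posterior Beta(8, 16/5)
obs 4: x=0 → posterior Beta(8, 21/5)
obs 5: x=0 → posterior Beta(8, 26/5)
obs 6: x=0 → posterior Beta(8, 31/5)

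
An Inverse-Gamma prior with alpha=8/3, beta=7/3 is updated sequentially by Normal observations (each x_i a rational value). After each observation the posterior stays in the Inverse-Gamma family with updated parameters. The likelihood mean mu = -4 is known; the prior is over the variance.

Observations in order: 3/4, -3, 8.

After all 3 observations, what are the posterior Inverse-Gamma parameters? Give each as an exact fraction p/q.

alpha=25/6, beta=8267/96

obs 1: x=3/4 → posterior Inverse-Gamma(19/6, 1307/96)
obs 2: x=-3 → posterior Inverse-Gamma(11/3, 1355/96)
obs 3: x=8 → posterior Inverse-Gamma(25/6, 8267/96)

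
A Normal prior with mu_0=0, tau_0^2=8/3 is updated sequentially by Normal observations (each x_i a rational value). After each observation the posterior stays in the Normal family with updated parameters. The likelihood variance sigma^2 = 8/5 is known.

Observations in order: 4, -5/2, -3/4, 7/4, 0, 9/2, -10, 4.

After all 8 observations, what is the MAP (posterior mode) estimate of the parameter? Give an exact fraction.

obs 1: x=4 → posterior Normal(5/2, 1)
obs 2: x=-5/2 → posterior Normal(15/26, 8/13)
obs 3: x=-3/4 → posterior Normal(5/24, 4/9)
obs 4: x=7/4 → posterior Normal(25/46, 8/23)
obs 5: x=0 → posterior Normal(25/56, 2/7)
obs 6: x=9/2 → posterior Normal(35/33, 8/33)
obs 7: x=-10 → posterior Normal(-15/38, 4/19)
obs 8: x=4 → posterior Normal(5/43, 8/43)

5/43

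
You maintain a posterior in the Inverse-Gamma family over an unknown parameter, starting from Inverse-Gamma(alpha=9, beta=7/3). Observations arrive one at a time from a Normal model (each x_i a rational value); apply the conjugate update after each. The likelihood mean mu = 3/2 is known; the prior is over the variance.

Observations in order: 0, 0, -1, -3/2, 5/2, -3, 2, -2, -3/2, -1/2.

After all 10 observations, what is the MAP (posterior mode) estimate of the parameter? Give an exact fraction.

obs 1: x=0 → posterior Inverse-Gamma(19/2, 83/24)
obs 2: x=0 → posterior Inverse-Gamma(10, 55/12)
obs 3: x=-1 → posterior Inverse-Gamma(21/2, 185/24)
obs 4: x=-3/2 → posterior Inverse-Gamma(11, 293/24)
obs 5: x=5/2 → posterior Inverse-Gamma(23/2, 305/24)
obs 6: x=-3 → posterior Inverse-Gamma(12, 137/6)
obs 7: x=2 → posterior Inverse-Gamma(25/2, 551/24)
obs 8: x=-2 → posterior Inverse-Gamma(13, 349/12)
obs 9: x=-3/2 → posterior Inverse-Gamma(27/2, 403/12)
obs 10: x=-1/2 → posterior Inverse-Gamma(14, 427/12)

427/180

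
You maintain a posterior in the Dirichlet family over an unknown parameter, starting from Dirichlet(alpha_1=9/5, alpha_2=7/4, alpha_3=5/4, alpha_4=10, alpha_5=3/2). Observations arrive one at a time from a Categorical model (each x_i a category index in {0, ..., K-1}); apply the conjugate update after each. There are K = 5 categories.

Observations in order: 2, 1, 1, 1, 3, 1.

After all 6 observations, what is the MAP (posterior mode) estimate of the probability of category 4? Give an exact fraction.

obs 1: x=2 → posterior Dirichlet(9/5, 7/4, 9/4, 10, 3/2)
obs 2: x=1 → posterior Dirichlet(9/5, 11/4, 9/4, 10, 3/2)
obs 3: x=1 → posterior Dirichlet(9/5, 15/4, 9/4, 10, 3/2)
obs 4: x=1 → posterior Dirichlet(9/5, 19/4, 9/4, 10, 3/2)
obs 5: x=3 → posterior Dirichlet(9/5, 19/4, 9/4, 11, 3/2)
obs 6: x=1 → posterior Dirichlet(9/5, 23/4, 9/4, 11, 3/2)

5/173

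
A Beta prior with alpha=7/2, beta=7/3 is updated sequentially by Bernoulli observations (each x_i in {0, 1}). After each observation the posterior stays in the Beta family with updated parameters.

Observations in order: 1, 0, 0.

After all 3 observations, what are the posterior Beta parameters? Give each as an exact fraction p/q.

obs 1: x=1 → posterior Beta(9/2, 7/3)
obs 2: x=0 → posterior Beta(9/2, 10/3)
obs 3: x=0 → posterior Beta(9/2, 13/3)

alpha=9/2, beta=13/3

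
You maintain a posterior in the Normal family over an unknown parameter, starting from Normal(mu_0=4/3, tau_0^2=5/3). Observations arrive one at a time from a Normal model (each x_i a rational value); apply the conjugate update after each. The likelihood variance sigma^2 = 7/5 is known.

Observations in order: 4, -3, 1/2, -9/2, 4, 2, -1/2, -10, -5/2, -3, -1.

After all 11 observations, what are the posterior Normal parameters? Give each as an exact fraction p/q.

obs 1: x=4 → posterior Normal(64/23, 35/46)
obs 2: x=-3 → posterior Normal(53/71, 35/71)
obs 3: x=1/2 → posterior Normal(131/192, 35/96)
obs 4: x=-9/2 → posterior Normal(-47/121, 35/121)
obs 5: x=4 → posterior Normal(53/146, 35/146)
obs 6: x=2 → posterior Normal(103/171, 35/171)
obs 7: x=-1/2 → posterior Normal(181/392, 5/28)
obs 8: x=-10 → posterior Normal(-319/442, 35/221)
obs 9: x=-5/2 → posterior Normal(-37/41, 35/246)
obs 10: x=-3 → posterior Normal(-297/271, 35/271)
obs 11: x=-1 → posterior Normal(-161/148, 35/296)

mu_0=-161/148, tau_0^2=35/296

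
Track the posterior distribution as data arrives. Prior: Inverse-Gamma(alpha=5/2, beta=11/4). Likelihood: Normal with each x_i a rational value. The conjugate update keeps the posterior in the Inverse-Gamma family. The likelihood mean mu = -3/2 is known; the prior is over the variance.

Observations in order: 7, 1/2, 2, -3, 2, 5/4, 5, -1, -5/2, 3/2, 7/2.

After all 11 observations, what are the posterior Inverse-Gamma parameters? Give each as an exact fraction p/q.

alpha=8, beta=3097/32

obs 1: x=7 → posterior Inverse-Gamma(3, 311/8)
obs 2: x=1/2 → posterior Inverse-Gamma(7/2, 327/8)
obs 3: x=2 → posterior Inverse-Gamma(4, 47)
obs 4: x=-3 → posterior Inverse-Gamma(9/2, 385/8)
obs 5: x=2 → posterior Inverse-Gamma(5, 217/4)
obs 6: x=5/4 → posterior Inverse-Gamma(11/2, 1857/32)
obs 7: x=5 → posterior Inverse-Gamma(6, 2533/32)
obs 8: x=-1 → posterior Inverse-Gamma(13/2, 2537/32)
obs 9: x=-5/2 → posterior Inverse-Gamma(7, 2553/32)
obs 10: x=3/2 → posterior Inverse-Gamma(15/2, 2697/32)
obs 11: x=7/2 → posterior Inverse-Gamma(8, 3097/32)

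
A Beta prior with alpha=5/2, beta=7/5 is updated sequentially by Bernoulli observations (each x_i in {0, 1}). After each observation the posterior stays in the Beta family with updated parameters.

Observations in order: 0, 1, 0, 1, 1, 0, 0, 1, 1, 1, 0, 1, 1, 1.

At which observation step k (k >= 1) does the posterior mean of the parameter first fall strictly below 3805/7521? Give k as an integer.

obs 1: x=0 → posterior Beta(5/2, 12/5)
obs 2: x=1 → posterior Beta(7/2, 12/5)
obs 3: x=0 → posterior Beta(7/2, 17/5)
obs 4: x=1 → posterior Beta(9/2, 17/5)
obs 5: x=1 → posterior Beta(11/2, 17/5)
obs 6: x=0 → posterior Beta(11/2, 22/5)
obs 7: x=0 → posterior Beta(11/2, 27/5)
obs 8: x=1 → posterior Beta(13/2, 27/5)
obs 9: x=1 → posterior Beta(15/2, 27/5)
obs 10: x=1 → posterior Beta(17/2, 27/5)
obs 11: x=0 → posterior Beta(17/2, 32/5)
obs 12: x=1 → posterior Beta(19/2, 32/5)
obs 13: x=1 → posterior Beta(21/2, 32/5)
obs 14: x=1 → posterior Beta(23/2, 32/5)

k = 7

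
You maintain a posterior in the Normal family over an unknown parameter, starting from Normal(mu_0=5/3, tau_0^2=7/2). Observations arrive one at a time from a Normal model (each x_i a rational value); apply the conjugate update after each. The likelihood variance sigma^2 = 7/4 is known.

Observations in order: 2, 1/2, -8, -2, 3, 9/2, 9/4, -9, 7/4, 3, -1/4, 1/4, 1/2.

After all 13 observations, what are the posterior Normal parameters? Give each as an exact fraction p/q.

obs 1: x=2 → posterior Normal(17/9, 7/6)
obs 2: x=1/2 → posterior Normal(4/3, 7/10)
obs 3: x=-8 → posterior Normal(-4/3, 1/2)
obs 4: x=-2 → posterior Normal(-40/27, 7/18)
obs 5: x=3 → posterior Normal(-2/3, 7/22)
obs 6: x=9/2 → posterior Normal(5/39, 7/26)
obs 7: x=9/4 → posterior Normal(37/90, 7/30)
obs 8: x=-9 → posterior Normal(-71/102, 7/34)
obs 9: x=7/4 → posterior Normal(-25/57, 7/38)
obs 10: x=3 → posterior Normal(-1/9, 1/6)
obs 11: x=-1/4 → posterior Normal(-17/138, 7/46)
obs 12: x=1/4 → posterior Normal(-7/75, 7/50)
obs 13: x=1/2 → posterior Normal(-4/81, 7/54)

mu_0=-4/81, tau_0^2=7/54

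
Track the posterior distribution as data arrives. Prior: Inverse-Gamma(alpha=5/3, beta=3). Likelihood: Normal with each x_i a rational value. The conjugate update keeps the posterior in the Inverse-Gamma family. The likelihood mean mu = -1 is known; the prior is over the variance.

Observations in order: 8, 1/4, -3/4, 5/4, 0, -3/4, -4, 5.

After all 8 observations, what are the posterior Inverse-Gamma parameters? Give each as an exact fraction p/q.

alpha=17/3, beta=559/8

obs 1: x=8 → posterior Inverse-Gamma(13/6, 87/2)
obs 2: x=1/4 → posterior Inverse-Gamma(8/3, 1417/32)
obs 3: x=-3/4 → posterior Inverse-Gamma(19/6, 709/16)
obs 4: x=5/4 → posterior Inverse-Gamma(11/3, 1499/32)
obs 5: x=0 → posterior Inverse-Gamma(25/6, 1515/32)
obs 6: x=-3/4 → posterior Inverse-Gamma(14/3, 379/8)
obs 7: x=-4 → posterior Inverse-Gamma(31/6, 415/8)
obs 8: x=5 → posterior Inverse-Gamma(17/3, 559/8)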